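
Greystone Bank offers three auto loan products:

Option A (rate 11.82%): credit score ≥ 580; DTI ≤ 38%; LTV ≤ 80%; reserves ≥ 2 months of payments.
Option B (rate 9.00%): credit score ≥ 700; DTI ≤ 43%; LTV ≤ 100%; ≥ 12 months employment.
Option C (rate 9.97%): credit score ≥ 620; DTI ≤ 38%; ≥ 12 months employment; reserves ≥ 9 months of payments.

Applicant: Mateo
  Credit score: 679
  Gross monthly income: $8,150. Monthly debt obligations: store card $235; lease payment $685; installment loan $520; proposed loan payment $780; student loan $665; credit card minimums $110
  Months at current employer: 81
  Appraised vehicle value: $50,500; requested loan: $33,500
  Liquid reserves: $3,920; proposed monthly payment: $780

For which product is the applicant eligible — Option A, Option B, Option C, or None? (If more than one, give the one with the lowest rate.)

Total debts = (235 + 685 + 520 + 780 + 665 + 110) = 2,995; DTI = 2,995/8,150 = 36.7%.
LTV = 33,500/50,500 = 66.3%.
Reserves = 3,920/780 = 5.0 months.
Option A: score 679 ≥ 580; DTI 36.7% ≤ 38%; LTV 66.3% ≤ 80%; reserves 5.0 ≥ 2 mo → qualifies.
Option B: score 679 < 700; DTI 36.7% ≤ 43%; LTV 66.3% ≤ 100%; employment 81 ≥ 12 mo → does not qualify.
Option C: score 679 ≥ 620; DTI 36.7% ≤ 38%; employment 81 ≥ 12 mo; reserves 5.0 < 9 mo → does not qualify.

Option A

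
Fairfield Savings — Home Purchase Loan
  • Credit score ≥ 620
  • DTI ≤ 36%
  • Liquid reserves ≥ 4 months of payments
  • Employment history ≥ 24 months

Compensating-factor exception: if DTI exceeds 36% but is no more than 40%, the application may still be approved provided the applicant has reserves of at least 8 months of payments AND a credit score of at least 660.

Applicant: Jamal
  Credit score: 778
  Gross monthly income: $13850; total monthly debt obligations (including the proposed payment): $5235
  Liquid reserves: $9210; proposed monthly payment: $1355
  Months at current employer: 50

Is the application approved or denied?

Credit score 778 ≥ 620 (meets base)
DTI: 5,235 ÷ 13,850 = 37.8%, over the 36% base limit.
Reserves: 9,210 ÷ 1,355 = 6.8 months (meets 4-month minimum)
Employment 50 ≥ 24 months
DTI 37.8% is within the 36%–40% exception band; checking compensating factors.
Override check — reserves: 6.8 mo (short of 8); score: 778 (ok).
Override conditions not both satisfied; exception does not apply.

Denied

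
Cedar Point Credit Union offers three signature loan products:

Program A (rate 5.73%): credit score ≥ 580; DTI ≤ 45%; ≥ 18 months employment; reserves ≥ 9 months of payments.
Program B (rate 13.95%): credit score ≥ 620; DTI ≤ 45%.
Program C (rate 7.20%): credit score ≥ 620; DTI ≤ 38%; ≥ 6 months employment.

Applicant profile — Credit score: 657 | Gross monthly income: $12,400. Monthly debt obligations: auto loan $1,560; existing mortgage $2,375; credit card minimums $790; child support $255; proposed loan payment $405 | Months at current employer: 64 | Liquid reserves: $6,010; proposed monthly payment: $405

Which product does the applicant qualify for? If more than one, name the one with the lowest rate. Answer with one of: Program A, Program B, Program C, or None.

Program A

Total debts = (1,560 + 2,375 + 790 + 255 + 405) = 5,385; DTI = 5,385/12,400 = 43.4%.
Reserves = 6,010/405 = 14.8 months.
Program A: score 657 ≥ 580; DTI 43.4% ≤ 45%; employment 64 ≥ 18 mo; reserves 14.8 ≥ 9 mo → qualifies.
Program B: score 657 ≥ 620; DTI 43.4% ≤ 45% → qualifies.
Program C: score 657 ≥ 620; DTI 43.4% > 38%; employment 64 ≥ 6 mo → does not qualify.
Qualifying: Program A, Program B. Lowest rate is 5.73% → Program A.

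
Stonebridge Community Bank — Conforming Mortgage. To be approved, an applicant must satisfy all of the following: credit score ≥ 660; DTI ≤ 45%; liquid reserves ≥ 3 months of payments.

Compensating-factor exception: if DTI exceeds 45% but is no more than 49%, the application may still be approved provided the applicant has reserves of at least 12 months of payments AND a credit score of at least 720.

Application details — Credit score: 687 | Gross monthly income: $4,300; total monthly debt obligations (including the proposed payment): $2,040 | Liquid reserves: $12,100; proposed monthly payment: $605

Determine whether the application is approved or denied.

Denied

Credit score 687 ≥ 660 (meets base)
DTI = 2,040/4,300 = 47.4% > 45% — standard DTI limit exceeded.
Liquid reserves cover 12,100/605 = 20.0 months — ≥ 3 required
DTI 47.4% is within the 45%–49% exception band; checking compensating factors.
Override check — reserves: 20.0 mo (ok); score: 687 (below 720).
Compensating-factor requirement not fully met.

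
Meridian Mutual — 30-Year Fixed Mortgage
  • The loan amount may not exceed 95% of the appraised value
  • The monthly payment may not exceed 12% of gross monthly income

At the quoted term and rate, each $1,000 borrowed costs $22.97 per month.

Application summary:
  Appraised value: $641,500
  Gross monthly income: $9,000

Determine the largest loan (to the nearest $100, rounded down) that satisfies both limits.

$47,000

Payment cap: 12% × $9,000 = $1,080/month.
At $22.97 per $1,000, that supports 1,080/22.97 × 1,000 ≈ $47,017 → $47,000.
LTV cap: 95% × $641,500 = $609,425 → $609,400.
Binding constraint: payment-to-income.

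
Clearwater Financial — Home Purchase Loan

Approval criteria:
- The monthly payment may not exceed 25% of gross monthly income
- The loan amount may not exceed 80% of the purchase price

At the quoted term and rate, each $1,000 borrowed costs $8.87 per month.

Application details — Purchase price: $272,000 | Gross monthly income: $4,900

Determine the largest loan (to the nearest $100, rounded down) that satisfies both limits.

Payment cap: 25% × $4,900 = $1,225/month.
At $8.87 per $1,000, that supports 1,225/8.87 × 1,000 ≈ $138,105 → $138,100.
LTV cap: 80% × $272,000 = $217,600 → $217,600.
Binding constraint: payment-to-income.

$138,100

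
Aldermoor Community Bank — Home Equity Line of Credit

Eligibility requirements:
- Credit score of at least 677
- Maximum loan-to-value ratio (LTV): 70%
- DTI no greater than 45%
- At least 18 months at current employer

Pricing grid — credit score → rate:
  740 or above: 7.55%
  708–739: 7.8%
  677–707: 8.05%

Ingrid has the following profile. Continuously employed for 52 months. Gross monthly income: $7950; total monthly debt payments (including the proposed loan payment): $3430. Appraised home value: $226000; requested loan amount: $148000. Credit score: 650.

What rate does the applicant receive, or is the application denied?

Denied

Credit score 650 < 677 (below minimum)
Employment 52 ≥ 18 months
DTI = 3,430/7,950 = 43.1% ≤ 45%
LTV: 148,000 ÷ 226,000 = 65.5%, within 70% cap
Not all requirements met → denied.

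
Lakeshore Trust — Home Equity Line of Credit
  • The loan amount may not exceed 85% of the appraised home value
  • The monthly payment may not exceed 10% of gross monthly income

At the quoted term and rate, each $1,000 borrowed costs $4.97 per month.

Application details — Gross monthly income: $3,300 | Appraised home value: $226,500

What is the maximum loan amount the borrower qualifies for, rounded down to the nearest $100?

$66,300

Payment cap: 10% × $3,300 = $330/month.
At $4.97 per $1,000, that supports 330/4.97 × 1,000 ≈ $66,398 → $66,300.
LTV cap: 85% × $226,500 = $192,525 → $192,500.
Binding constraint: payment-to-income.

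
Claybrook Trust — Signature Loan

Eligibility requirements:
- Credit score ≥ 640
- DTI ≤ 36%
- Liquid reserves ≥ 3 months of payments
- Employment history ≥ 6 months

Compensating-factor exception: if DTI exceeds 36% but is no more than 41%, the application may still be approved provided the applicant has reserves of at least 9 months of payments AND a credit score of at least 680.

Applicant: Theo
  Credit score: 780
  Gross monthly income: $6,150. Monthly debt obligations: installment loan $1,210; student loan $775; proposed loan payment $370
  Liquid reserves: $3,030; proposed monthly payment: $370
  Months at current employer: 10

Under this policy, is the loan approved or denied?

Denied

Credit score 780 ≥ 640 (meets base)
Total debts = (1,210 + 775 + 370) = 2,355. DTI: 2,355 ÷ 6,150 = 38.3%, over the 36% base limit.
Liquid reserves cover 3,030/370 = 8.2 months — ≥ 3 required
Employment 10 ≥ 6 months
38.3% falls in the override range (36%–41%), so the compensating-factor test applies.
Override check — reserves: 8.2 mo (short of 9); score: 780 (ok).
Override conditions not both satisfied; exception does not apply.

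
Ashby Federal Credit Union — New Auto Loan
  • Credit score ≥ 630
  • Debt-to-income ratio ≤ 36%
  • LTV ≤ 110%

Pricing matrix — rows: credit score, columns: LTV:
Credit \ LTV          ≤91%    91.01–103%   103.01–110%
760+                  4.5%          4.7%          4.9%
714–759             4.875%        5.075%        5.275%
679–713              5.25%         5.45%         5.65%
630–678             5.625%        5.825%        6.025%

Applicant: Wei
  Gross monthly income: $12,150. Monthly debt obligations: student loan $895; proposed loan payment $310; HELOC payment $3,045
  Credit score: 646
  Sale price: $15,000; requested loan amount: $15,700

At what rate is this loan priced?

6.025%

Credit score 646 ≥ 630; Total monthly debts = (895 + 310 + 3,045) = 4,250. Debt-to-income = 4,250/12,150 = 35% — meets 36% limit
Loan-to-value = 15,700/15,000 = 104.7% — pass (110% max)
Credit 646 → row 630–678; LTV 104.7% → column 103.01–110%. Grid cell → 6.025%.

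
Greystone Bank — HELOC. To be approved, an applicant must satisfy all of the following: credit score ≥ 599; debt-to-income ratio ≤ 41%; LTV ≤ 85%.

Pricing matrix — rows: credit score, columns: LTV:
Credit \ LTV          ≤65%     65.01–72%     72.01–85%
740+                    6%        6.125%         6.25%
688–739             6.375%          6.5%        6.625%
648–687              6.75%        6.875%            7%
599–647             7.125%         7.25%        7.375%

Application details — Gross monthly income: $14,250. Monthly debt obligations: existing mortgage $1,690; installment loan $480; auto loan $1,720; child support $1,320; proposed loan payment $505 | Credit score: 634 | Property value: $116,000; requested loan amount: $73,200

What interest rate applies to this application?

Credit score 634 ≥ 599; Total monthly debts = (1,690 + 480 + 1,720 + 1,320 + 505) = 5,715. DTI: 5,715 ÷ 14,250 = 40.1%, within the 41% cap
LTV: 73,200 ÷ 116,000 = 63.1%, within 85% cap
Score 634 is in the 599–647 band; LTV 63.1% is in the ≤65% band → 7.125%.

7.125%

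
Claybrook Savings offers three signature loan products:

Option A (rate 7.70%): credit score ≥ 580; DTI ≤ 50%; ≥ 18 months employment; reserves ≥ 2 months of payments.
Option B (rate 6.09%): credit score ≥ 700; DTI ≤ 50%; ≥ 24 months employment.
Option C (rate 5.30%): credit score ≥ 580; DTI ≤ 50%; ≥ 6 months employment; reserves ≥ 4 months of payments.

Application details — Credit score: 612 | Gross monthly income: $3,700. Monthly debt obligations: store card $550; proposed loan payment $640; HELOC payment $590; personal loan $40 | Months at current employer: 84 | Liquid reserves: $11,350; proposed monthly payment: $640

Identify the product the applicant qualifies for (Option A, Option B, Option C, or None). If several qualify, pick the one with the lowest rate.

Option C

Total debts = (550 + 640 + 590 + 40) = 1,820; DTI = 1,820/3,700 = 49.2%.
Reserves = 11,350/640 = 17.7 months.
Option A: score 612 ≥ 580; DTI 49.2% ≤ 50%; employment 84 ≥ 18 mo; reserves 17.7 ≥ 2 mo → qualifies.
Option B: score 612 < 700; DTI 49.2% ≤ 50%; employment 84 ≥ 24 mo → does not qualify.
Option C: score 612 ≥ 580; DTI 49.2% ≤ 50%; employment 84 ≥ 6 mo; reserves 17.7 ≥ 4 mo → qualifies.
Qualifying: Option A, Option C. Lowest rate is 5.30% → Option C.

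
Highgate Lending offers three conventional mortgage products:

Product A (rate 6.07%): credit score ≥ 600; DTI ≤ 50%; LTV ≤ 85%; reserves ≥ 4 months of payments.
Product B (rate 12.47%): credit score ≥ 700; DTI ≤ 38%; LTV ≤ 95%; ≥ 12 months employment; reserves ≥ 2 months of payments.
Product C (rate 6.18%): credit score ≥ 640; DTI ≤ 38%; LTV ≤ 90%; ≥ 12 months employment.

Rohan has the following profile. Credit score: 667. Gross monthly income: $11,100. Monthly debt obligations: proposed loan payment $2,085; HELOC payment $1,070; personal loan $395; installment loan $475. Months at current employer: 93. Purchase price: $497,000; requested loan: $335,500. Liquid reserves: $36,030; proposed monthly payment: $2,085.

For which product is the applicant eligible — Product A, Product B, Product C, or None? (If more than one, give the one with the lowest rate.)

Product A

Total debts = (2,085 + 1,070 + 395 + 475) = 4,025; DTI = 4,025/11,100 = 36.3%.
LTV = 335,500/497,000 = 67.5%.
Reserves = 36,030/2,085 = 17.3 months.
Product A: score 667 ≥ 600; DTI 36.3% ≤ 50%; LTV 67.5% ≤ 85%; reserves 17.3 ≥ 4 mo → qualifies.
Product B: score 667 < 700; DTI 36.3% ≤ 38%; LTV 67.5% ≤ 95%; employment 93 ≥ 12 mo; reserves 17.3 ≥ 2 mo → does not qualify.
Product C: score 667 ≥ 640; DTI 36.3% ≤ 38%; LTV 67.5% ≤ 90%; employment 93 ≥ 12 mo → qualifies.
Qualifying: Product A, Product C. Lowest rate is 6.07% → Product A.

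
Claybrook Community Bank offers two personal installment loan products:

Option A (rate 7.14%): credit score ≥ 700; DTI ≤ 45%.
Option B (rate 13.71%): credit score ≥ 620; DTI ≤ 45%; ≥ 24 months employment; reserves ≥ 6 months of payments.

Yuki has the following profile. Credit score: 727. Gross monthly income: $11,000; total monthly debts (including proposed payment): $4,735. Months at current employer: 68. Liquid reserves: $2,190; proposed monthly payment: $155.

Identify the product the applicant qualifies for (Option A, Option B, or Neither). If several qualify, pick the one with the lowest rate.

Option A

DTI = 4,735/11,000 = 43%.
Reserves = 2,190/155 = 14.1 months.
Option A: score 727 ≥ 700; DTI 43% ≤ 45% → qualifies.
Option B: score 727 ≥ 620; DTI 43% ≤ 45%; employment 68 ≥ 24 mo; reserves 14.1 ≥ 6 mo → qualifies.
Qualifying: Option A, Option B. Lowest rate is 7.14% → Option A.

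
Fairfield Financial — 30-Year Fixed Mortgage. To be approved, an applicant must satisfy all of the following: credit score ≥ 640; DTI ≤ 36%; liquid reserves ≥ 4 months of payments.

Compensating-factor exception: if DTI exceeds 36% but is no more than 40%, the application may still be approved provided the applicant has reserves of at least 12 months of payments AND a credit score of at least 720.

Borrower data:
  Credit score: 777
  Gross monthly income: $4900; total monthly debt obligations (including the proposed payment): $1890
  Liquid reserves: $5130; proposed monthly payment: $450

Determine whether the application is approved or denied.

Credit score 777 ≥ 640 (meets base)
DTI: 1,890 ÷ 4,900 = 38.6%, over the 36% base limit.
Reserves: 5,130 ÷ 450 = 11.4 months (meets 4-month minimum)
DTI 38.6% is within the 36%–40% exception band; checking compensating factors.
Override check — reserves: 11.4 mo (short of 12); score: 777 (ok).
Override conditions not both satisfied; exception does not apply.

Denied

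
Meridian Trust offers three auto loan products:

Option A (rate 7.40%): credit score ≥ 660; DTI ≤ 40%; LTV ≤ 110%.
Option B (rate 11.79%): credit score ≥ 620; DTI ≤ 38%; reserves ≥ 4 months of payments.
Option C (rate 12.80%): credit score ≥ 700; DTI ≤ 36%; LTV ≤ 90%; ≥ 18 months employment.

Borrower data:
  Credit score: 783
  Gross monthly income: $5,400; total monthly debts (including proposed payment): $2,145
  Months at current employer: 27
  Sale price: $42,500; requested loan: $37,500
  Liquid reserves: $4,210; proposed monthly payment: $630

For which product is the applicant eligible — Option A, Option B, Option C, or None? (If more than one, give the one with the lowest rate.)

Option A

DTI = 2,145/5,400 = 39.7%.
LTV = 37,500/42,500 = 88.2%.
Reserves = 4,210/630 = 6.7 months.
Option A: score 783 ≥ 660; DTI 39.7% ≤ 40%; LTV 88.2% ≤ 110% → qualifies.
Option B: score 783 ≥ 620; DTI 39.7% > 38%; reserves 6.7 ≥ 4 mo → does not qualify.
Option C: score 783 ≥ 700; DTI 39.7% > 36%; LTV 88.2% ≤ 90%; employment 27 ≥ 18 mo → does not qualify.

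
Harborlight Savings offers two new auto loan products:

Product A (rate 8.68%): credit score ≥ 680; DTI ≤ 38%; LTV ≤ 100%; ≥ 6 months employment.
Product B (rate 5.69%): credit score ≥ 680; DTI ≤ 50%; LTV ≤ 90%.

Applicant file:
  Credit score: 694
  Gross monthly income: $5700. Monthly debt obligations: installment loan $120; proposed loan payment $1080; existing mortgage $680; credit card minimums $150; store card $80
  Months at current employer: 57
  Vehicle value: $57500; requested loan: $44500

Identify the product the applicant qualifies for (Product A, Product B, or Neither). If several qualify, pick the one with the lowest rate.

Product B

Total debts = (120 + 1,080 + 680 + 150 + 80) = 2,110; DTI = 2,110/5,700 = 37%.
LTV = 44,500/57,500 = 77.4%.
Product A: score 694 ≥ 680; DTI 37% ≤ 38%; LTV 77.4% ≤ 100%; employment 57 ≥ 6 mo → qualifies.
Product B: score 694 ≥ 680; DTI 37% ≤ 50%; LTV 77.4% ≤ 90% → qualifies.
Qualifying: Product A, Product B. Lowest rate is 5.69% → Product B.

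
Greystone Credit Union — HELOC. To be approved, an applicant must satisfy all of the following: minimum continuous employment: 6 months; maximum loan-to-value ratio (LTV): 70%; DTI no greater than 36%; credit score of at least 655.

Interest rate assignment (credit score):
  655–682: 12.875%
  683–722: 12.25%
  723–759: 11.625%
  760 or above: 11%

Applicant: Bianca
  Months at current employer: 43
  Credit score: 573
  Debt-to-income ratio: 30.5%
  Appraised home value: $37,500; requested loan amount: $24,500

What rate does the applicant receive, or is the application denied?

Denied

Credit score 573 < 655 (below minimum)
LTV = 24,500/37,500 = 65.3% ≤ 70%
DTI 30.5% ≤ 36%
Employment 43 ≥ 6 months
Not all requirements met → denied.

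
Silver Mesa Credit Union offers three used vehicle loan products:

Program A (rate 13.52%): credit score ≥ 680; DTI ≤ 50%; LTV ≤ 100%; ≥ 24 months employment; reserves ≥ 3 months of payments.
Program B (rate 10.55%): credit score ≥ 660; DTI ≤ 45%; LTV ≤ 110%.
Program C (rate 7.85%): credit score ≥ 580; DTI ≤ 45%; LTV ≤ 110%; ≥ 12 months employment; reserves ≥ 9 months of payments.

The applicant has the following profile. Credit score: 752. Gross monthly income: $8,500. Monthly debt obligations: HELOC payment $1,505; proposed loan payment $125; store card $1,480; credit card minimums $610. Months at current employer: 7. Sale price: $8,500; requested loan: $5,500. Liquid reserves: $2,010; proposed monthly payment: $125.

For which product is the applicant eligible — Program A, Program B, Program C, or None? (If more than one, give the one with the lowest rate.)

Total debts = (1,505 + 125 + 1,480 + 610) = 3,720; DTI = 3,720/8,500 = 43.8%.
LTV = 5,500/8,500 = 64.7%.
Reserves = 2,010/125 = 16.1 months.
Program A: score 752 ≥ 680; DTI 43.8% ≤ 50%; LTV 64.7% ≤ 100%; employment 7 < 24 mo; reserves 16.1 ≥ 3 mo → does not qualify.
Program B: score 752 ≥ 660; DTI 43.8% ≤ 45%; LTV 64.7% ≤ 110% → qualifies.
Program C: score 752 ≥ 580; DTI 43.8% ≤ 45%; LTV 64.7% ≤ 110%; employment 7 < 12 mo; reserves 16.1 ≥ 9 mo → does not qualify.

Program B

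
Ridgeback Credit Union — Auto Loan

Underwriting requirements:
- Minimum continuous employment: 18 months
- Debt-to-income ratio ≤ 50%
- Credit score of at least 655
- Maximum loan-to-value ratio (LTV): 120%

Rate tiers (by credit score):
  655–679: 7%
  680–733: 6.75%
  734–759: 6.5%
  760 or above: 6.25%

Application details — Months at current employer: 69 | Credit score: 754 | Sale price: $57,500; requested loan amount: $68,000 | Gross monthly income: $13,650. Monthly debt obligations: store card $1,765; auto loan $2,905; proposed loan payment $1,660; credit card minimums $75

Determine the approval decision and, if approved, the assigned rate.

Approved at 6.5%

Credit score 754 ≥ 655 (meets minimum)
Employment 69 ≥ 18 months
Total monthly debts = (1,765 + 2,905 + 1,660 + 75) = 6,405. Debt-to-income = 6,405/13,650 = 46.9% — meets 50% limit
LTV: 68,000 ÷ 57,500 = 118.3%, within 120% cap
All requirements met. Score 754 falls in the 734–759 tier → 6.5%.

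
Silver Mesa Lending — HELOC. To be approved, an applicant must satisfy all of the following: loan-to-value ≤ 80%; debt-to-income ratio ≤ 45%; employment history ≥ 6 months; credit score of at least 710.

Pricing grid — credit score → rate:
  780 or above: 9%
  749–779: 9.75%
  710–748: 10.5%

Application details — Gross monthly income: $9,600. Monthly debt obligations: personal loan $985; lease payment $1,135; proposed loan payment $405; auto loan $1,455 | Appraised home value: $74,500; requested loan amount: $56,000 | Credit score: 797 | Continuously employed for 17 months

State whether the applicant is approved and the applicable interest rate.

Approved at 9%

Credit score 797 ≥ 710 (meets minimum)
Total monthly debts = (985 + 1,135 + 405 + 1,455) = 3,980. DTI: 3,980 ÷ 9,600 = 41.5%, within the 45% cap
LTV: 56,000 ÷ 74,500 = 75.2%, within 80% cap
Employment 17 ≥ 6 months
All requirements met. Score 797 falls in the 780 or above tier → 9%.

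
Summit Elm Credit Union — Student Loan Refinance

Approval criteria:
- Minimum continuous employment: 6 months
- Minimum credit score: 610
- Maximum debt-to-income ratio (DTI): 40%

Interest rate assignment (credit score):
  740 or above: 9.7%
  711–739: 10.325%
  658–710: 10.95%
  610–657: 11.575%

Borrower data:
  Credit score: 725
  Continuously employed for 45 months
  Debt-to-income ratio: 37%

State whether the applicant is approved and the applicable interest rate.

Credit score 725 ≥ 610 (meets minimum)
DTI 37% is within the 40% limit
Employment 45 ≥ 6 months
All requirements met. Score 725 falls in the 711–739 tier → 10.325%.

Approved at 10.325%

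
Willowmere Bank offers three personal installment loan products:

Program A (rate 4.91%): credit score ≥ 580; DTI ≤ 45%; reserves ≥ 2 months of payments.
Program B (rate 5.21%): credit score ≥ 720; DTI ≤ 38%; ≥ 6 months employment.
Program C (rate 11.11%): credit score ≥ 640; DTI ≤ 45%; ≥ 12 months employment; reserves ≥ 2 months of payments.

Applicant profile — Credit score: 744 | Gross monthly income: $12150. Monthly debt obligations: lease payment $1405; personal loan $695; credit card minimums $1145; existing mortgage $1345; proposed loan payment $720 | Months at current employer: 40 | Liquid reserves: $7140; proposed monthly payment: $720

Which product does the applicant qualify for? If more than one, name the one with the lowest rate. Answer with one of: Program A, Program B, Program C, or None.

Program A

Total debts = (1,405 + 695 + 1,145 + 1,345 + 720) = 5,310; DTI = 5,310/12,150 = 43.7%.
Reserves = 7,140/720 = 9.9 months.
Program A: score 744 ≥ 580; DTI 43.7% ≤ 45%; reserves 9.9 ≥ 2 mo → qualifies.
Program B: score 744 ≥ 720; DTI 43.7% > 38%; employment 40 ≥ 6 mo → does not qualify.
Program C: score 744 ≥ 640; DTI 43.7% ≤ 45%; employment 40 ≥ 12 mo; reserves 9.9 ≥ 2 mo → qualifies.
Qualifying: Program A, Program C. Lowest rate is 4.91% → Program A.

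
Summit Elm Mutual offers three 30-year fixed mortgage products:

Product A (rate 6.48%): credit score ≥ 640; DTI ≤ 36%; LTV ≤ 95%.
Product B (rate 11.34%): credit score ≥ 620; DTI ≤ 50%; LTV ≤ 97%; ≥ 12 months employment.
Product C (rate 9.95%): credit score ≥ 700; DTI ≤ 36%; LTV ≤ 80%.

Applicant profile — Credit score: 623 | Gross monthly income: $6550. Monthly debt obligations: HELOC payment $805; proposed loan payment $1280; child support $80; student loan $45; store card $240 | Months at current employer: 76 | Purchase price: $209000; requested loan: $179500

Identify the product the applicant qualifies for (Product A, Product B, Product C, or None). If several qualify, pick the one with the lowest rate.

Product B

Total debts = (805 + 1,280 + 80 + 45 + 240) = 2,450; DTI = 2,450/6,550 = 37.4%.
LTV = 179,500/209,000 = 85.9%.
Product A: score 623 < 640; DTI 37.4% > 36%; LTV 85.9% ≤ 95% → does not qualify.
Product B: score 623 ≥ 620; DTI 37.4% ≤ 50%; LTV 85.9% ≤ 97%; employment 76 ≥ 12 mo → qualifies.
Product C: score 623 < 700; DTI 37.4% > 36%; LTV 85.9% > 80% → does not qualify.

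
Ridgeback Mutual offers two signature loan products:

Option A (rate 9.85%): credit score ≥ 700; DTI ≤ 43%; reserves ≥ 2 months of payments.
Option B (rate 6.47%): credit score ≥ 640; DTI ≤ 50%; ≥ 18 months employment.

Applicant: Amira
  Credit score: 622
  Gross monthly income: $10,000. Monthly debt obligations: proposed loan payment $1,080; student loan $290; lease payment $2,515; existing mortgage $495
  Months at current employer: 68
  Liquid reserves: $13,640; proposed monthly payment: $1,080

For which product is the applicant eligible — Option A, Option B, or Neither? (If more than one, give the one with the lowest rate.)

Total debts = (1,080 + 290 + 2,515 + 495) = 4,380; DTI = 4,380/10,000 = 43.8%.
Reserves = 13,640/1,080 = 12.6 months.
Option A: score 622 < 700; DTI 43.8% > 43%; reserves 12.6 ≥ 2 mo → does not qualify.
Option B: score 622 < 640; DTI 43.8% ≤ 50%; employment 68 ≥ 18 mo → does not qualify.

Neither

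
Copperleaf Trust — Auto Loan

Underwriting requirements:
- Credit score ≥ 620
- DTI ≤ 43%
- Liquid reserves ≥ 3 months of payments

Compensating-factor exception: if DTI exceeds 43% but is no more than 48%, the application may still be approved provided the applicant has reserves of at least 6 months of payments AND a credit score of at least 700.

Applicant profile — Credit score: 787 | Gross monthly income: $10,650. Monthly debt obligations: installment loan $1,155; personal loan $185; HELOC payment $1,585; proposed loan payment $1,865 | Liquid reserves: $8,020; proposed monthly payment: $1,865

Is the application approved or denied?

Credit score 787 ≥ 620 (meets base)
Total debts = (1,155 + 185 + 1,585 + 1,865) = 4,790. DTI = 4,790/10,650 = 45% > 43% — standard DTI limit exceeded.
Reserves = 8,020/1,865 = 4.3 months ≥ 3
DTI 45% is within the 43%–48% exception band; checking compensating factors.
Override check — reserves: 4.3 mo (short of 6); score: 787 (ok).
Override conditions not both satisfied; exception does not apply.

Denied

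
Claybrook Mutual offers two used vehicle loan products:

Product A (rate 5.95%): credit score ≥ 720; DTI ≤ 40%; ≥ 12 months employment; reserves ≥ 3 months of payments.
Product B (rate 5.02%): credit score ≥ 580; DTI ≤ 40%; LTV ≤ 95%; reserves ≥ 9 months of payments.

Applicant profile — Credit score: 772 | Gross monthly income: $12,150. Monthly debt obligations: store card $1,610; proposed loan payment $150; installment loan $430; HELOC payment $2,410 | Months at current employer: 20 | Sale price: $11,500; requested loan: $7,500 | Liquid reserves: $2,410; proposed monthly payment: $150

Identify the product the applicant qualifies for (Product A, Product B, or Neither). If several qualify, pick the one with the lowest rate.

Total debts = (1,610 + 150 + 430 + 2,410) = 4,600; DTI = 4,600/12,150 = 37.9%.
LTV = 7,500/11,500 = 65.2%.
Reserves = 2,410/150 = 16.1 months.
Product A: score 772 ≥ 720; DTI 37.9% ≤ 40%; employment 20 ≥ 12 mo; reserves 16.1 ≥ 3 mo → qualifies.
Product B: score 772 ≥ 580; DTI 37.9% ≤ 40%; LTV 65.2% ≤ 95%; reserves 16.1 ≥ 9 mo → qualifies.
Qualifying: Product A, Product B. Lowest rate is 5.02% → Product B.

Product B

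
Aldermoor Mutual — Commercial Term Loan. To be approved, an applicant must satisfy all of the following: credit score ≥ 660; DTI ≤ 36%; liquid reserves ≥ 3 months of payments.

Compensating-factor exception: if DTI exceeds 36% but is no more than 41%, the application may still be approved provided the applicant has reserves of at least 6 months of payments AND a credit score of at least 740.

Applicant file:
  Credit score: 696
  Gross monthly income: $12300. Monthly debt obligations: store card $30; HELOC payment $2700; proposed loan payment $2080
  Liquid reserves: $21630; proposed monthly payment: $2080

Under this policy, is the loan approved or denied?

Denied

Credit score 696 ≥ 660 (meets base)
Total debts = (30 + 2,700 + 2,080) = 4,810. DTI = 4,810/12,300 = 39.1% > 36% — standard DTI limit exceeded.
Reserves: 21,630 ÷ 2,080 = 10.4 months (meets 3-month minimum)
DTI 39.1% is within the 36%–41% exception band; checking compensating factors.
Override check — reserves: 10.4 mo (ok); score: 696 (below 740).
Override conditions not both satisfied; exception does not apply.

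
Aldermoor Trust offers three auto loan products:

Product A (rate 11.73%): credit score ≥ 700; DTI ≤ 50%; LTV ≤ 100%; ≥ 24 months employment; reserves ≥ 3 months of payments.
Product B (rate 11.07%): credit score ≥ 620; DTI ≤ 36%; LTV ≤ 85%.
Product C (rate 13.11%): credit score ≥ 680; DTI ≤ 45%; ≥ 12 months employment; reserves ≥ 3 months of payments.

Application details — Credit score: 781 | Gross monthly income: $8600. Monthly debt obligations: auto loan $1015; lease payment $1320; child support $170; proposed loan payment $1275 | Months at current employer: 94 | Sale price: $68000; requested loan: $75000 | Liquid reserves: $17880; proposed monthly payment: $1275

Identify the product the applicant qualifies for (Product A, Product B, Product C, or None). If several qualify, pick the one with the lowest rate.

Product C

Total debts = (1,015 + 1,320 + 170 + 1,275) = 3,780; DTI = 3,780/8,600 = 44%.
LTV = 75,000/68,000 = 110.3%.
Reserves = 17,880/1,275 = 14.0 months.
Product A: score 781 ≥ 700; DTI 44% ≤ 50%; LTV 110.3% > 100%; employment 94 ≥ 24 mo; reserves 14.0 ≥ 3 mo → does not qualify.
Product B: score 781 ≥ 620; DTI 44% > 36%; LTV 110.3% > 85% → does not qualify.
Product C: score 781 ≥ 680; DTI 44% ≤ 45%; employment 94 ≥ 12 mo; reserves 14.0 ≥ 3 mo → qualifies.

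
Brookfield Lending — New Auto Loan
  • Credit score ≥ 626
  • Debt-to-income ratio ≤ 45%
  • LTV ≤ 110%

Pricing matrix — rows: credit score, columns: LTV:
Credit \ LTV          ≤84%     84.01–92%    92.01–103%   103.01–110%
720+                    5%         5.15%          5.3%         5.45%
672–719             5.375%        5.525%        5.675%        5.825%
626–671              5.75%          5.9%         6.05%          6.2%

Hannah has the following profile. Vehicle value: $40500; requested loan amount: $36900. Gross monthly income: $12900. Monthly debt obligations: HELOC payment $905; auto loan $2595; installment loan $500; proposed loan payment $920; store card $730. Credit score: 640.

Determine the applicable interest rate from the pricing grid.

Credit score 640 ≥ 626; Total monthly debts = (905 + 2,595 + 500 + 920 + 730) = 5,650. Debt-to-income = 5,650/12,900 = 43.8% — meets 45% limit
LTV = 36,900/40,500 = 91.1% ≤ 110%
Score 640 is in the 626–671 band; LTV 91.1% is in the 84.01–92% band → 5.9%.

5.9%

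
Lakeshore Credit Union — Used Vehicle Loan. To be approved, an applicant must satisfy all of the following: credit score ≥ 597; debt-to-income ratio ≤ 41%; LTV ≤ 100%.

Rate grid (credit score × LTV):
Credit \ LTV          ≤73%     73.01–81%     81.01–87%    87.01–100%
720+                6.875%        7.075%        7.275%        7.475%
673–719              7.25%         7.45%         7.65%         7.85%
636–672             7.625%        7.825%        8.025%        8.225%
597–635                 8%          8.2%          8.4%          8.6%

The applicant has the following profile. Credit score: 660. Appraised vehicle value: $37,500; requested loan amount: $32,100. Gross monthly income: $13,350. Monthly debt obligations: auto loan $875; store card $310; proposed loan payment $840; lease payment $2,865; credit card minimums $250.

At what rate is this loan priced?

8.025%

Credit score 660 ≥ 597; Total monthly debts = (875 + 310 + 840 + 2,865 + 250) = 5,140. Debt-to-income = 5,140/13,350 = 38.5% — meets 41% limit
LTV = 32,100/37,500 = 85.6% ≤ 100%
Score 660 is in the 636–672 band; LTV 85.6% is in the 81.01–87% band → 8.025%.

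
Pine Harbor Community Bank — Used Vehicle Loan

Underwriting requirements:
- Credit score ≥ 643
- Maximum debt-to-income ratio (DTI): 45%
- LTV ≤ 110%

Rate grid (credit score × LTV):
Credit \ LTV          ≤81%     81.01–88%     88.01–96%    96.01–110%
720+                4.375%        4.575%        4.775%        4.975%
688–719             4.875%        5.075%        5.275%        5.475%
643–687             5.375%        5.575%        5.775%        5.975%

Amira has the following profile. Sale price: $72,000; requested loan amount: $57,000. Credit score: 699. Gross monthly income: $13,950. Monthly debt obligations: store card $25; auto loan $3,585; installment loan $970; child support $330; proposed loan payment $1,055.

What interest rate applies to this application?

Credit score 699 ≥ 643; Total monthly debts = (25 + 3,585 + 970 + 330 + 1,055) = 5,965. Debt-to-income = 5,965/13,950 = 42.8% — meets 45% limit
LTV: 57,000 ÷ 72,000 = 79.2%, within 110% cap
Row: 699 falls in 688–719. Column: 79.2% falls in ≤81%. Rate = 4.875%.

4.875%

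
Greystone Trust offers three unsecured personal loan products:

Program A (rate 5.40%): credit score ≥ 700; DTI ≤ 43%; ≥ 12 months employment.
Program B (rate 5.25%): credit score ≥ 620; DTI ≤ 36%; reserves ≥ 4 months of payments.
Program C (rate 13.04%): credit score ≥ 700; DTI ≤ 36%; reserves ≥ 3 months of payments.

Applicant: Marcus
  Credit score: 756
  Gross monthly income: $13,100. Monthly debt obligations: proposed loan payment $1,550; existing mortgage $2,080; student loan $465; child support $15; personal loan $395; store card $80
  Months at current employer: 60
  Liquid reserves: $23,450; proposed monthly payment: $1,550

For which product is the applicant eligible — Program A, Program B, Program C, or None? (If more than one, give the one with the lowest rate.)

Program B

Total debts = (1,550 + 2,080 + 465 + 15 + 395 + 80) = 4,585; DTI = 4,585/13,100 = 35%.
Reserves = 23,450/1,550 = 15.1 months.
Program A: score 756 ≥ 700; DTI 35% ≤ 43%; employment 60 ≥ 12 mo → qualifies.
Program B: score 756 ≥ 620; DTI 35% ≤ 36%; reserves 15.1 ≥ 4 mo → qualifies.
Program C: score 756 ≥ 700; DTI 35% ≤ 36%; reserves 15.1 ≥ 3 mo → qualifies.
Qualifying: Program A, Program B, Program C. Lowest rate is 5.25% → Program B.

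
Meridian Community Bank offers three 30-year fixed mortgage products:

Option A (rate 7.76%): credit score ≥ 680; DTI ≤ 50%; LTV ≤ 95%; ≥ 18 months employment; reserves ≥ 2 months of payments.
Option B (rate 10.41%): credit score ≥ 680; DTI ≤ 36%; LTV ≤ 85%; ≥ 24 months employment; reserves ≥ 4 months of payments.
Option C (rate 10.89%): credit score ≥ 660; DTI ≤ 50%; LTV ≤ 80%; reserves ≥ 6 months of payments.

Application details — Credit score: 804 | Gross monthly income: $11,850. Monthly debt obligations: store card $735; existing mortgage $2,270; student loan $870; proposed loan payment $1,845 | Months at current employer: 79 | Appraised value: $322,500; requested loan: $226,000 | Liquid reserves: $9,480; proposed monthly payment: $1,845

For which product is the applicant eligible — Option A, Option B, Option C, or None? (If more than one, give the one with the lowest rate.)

Option A

Total debts = (735 + 2,270 + 870 + 1,845) = 5,720; DTI = 5,720/11,850 = 48.3%.
LTV = 226,000/322,500 = 70.1%.
Reserves = 9,480/1,845 = 5.1 months.
Option A: score 804 ≥ 680; DTI 48.3% ≤ 50%; LTV 70.1% ≤ 95%; employment 79 ≥ 18 mo; reserves 5.1 ≥ 2 mo → qualifies.
Option B: score 804 ≥ 680; DTI 48.3% > 36%; LTV 70.1% ≤ 85%; employment 79 ≥ 24 mo; reserves 5.1 ≥ 4 mo → does not qualify.
Option C: score 804 ≥ 660; DTI 48.3% ≤ 50%; LTV 70.1% ≤ 80%; reserves 5.1 < 6 mo → does not qualify.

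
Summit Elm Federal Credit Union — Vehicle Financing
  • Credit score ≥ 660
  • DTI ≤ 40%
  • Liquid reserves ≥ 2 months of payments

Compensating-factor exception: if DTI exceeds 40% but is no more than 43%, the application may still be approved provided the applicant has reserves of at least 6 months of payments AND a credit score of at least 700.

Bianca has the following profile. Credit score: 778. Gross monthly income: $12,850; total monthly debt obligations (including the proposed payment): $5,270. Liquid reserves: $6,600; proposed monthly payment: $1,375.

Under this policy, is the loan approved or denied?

Credit score 778 ≥ 660 (meets base)
DTI = 5,270/12,850 = 41% > 40% — standard DTI limit exceeded.
Reserves: 6,600 ÷ 1,375 = 4.8 months (meets 2-month minimum)
DTI 41% is within the 40%–43% exception band; checking compensating factors.
Reserves 4.8 < 6 months; credit score 778 ≥ 700.
Override conditions not both satisfied; exception does not apply.

Denied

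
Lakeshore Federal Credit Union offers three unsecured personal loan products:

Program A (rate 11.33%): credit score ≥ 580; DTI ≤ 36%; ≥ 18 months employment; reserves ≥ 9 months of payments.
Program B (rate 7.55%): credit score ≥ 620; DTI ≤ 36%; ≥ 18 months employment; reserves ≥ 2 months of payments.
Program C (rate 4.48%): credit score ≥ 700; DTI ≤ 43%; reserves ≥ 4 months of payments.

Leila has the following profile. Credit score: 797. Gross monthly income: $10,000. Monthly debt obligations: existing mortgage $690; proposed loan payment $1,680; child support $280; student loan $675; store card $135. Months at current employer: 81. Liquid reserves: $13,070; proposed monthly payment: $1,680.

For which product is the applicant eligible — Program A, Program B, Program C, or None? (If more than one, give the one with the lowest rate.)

Total debts = (690 + 1,680 + 280 + 675 + 135) = 3,460; DTI = 3,460/10,000 = 34.6%.
Reserves = 13,070/1,680 = 7.8 months.
Program A: score 797 ≥ 580; DTI 34.6% ≤ 36%; employment 81 ≥ 18 mo; reserves 7.8 < 9 mo → does not qualify.
Program B: score 797 ≥ 620; DTI 34.6% ≤ 36%; employment 81 ≥ 18 mo; reserves 7.8 ≥ 2 mo → qualifies.
Program C: score 797 ≥ 700; DTI 34.6% ≤ 43%; reserves 7.8 ≥ 4 mo → qualifies.
Qualifying: Program B, Program C. Lowest rate is 4.48% → Program C.

Program C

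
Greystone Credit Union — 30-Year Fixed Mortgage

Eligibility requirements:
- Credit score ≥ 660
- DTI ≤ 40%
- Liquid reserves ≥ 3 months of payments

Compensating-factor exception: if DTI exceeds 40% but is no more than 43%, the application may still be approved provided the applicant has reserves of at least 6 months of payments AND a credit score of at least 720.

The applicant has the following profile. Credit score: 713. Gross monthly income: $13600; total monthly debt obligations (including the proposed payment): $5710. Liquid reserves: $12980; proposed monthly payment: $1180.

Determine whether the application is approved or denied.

Credit score 713 ≥ 660 (meets base)
DTI = 5,710/13,600 = 42% > 40% — standard DTI limit exceeded.
Liquid reserves cover 12,980/1,180 = 11.0 months — ≥ 3 required
DTI 42% is within the 40%–43% exception band; checking compensating factors.
Override check — reserves: 11.0 mo (ok); score: 713 (below 720).
Override conditions not both satisfied; exception does not apply.

Denied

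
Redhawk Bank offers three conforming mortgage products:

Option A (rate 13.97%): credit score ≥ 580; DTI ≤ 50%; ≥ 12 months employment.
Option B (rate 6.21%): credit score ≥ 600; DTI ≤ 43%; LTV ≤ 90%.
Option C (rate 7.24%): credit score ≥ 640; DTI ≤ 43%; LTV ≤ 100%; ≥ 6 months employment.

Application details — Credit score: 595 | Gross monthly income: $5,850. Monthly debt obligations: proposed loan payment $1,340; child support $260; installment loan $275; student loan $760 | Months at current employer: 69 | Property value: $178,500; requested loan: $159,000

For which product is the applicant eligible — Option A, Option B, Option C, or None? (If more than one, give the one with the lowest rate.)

Total debts = (1,340 + 260 + 275 + 760) = 2,635; DTI = 2,635/5,850 = 45%.
LTV = 159,000/178,500 = 89.1%.
Option A: score 595 ≥ 580; DTI 45% ≤ 50%; employment 69 ≥ 12 mo → qualifies.
Option B: score 595 < 600; DTI 45% > 43%; LTV 89.1% ≤ 90% → does not qualify.
Option C: score 595 < 640; DTI 45% > 43%; LTV 89.1% ≤ 100%; employment 69 ≥ 6 mo → does not qualify.

Option A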